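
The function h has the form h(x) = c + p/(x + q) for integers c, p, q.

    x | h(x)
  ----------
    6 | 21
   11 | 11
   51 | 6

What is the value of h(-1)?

(h(x) − c)(x + q) = p for each data point; the three points give a linear system in c and q, then p follows.
Solving: c = 5, q = -3, p = 48, so h(x) = 5 + 48/(x − 3).
Then h(-1) = 5 + 48/(-4) = -7.

-7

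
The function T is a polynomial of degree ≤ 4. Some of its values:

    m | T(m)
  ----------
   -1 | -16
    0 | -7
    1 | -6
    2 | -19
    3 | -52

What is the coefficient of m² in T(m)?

First differences: 9, 1, -13, -33. Second differences: -8, -14, -20. Third differences: -6, -6.
Level-3 differences are constant, so T has degree 3.
Fitting a degree-3 polynomial gives T(m) = -m³ - 4m² + 6m - 7.
The coefficient of m² is -4.

-4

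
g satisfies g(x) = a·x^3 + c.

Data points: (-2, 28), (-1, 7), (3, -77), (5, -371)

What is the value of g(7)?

-1025

From g(-2) = 28 and g(-1) = 7: -8a + c = 28 and -1a + c = 7.
Subtracting: 7a = -21, so a = -3; then c = 28 − (-3)·(-8) = 4.
So g(x) = -3x³ + 4, and g(7) = -1025.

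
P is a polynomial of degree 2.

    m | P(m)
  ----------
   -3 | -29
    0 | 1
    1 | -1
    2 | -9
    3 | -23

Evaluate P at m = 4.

Write P(m) = am² + bm + c; the 5 given values yield a linear system in the 3 coefficients.
Solving, P(m) = -3m² + m + 1.
Then P(4) = -43.

-43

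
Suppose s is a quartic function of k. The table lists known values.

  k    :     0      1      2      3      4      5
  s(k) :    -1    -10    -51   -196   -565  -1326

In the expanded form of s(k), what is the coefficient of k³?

0

Write s(k) = ak^4 + bk³ + ck² + dk + e; the 6 given values yield a linear system in the 5 coefficients.
Solving, s(k) = -2k^4 - 2k² - 5k - 1.
The coefficient of k³ is 0.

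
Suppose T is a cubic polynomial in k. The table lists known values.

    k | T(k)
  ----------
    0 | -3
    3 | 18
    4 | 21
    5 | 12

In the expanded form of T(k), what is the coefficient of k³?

-1

Write T(k) = ak³ + bk² + ck + d; the 4 given values yield a linear system in the 4 coefficients.
Solving, T(k) = -k³ + 6k² - 2k - 3.
The coefficient of k³ is -1.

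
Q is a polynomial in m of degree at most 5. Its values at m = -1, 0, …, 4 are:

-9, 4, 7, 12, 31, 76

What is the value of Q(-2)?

-44

First differences: 13, 3, 5, 19, 45. Second differences: -10, 2, 14, 26. Third differences: 12, 12, 12.
Level-3 differences are constant, so Q has degree 3.
Fitting a degree-3 polynomial gives Q(m) = 2m³ - 5m² + 6m + 4.
Then Q(-2) = -44.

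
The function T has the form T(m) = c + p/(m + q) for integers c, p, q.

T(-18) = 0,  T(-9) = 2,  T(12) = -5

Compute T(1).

(T(m) − c)(m + q) = p for each data point; the three points give a linear system in c and q, then p follows.
Solving: c = -2, q = 0, p = -36, so T(m) = -2 − 36/(m + 0).
Then T(1) = -2 − 36/1 = -38.

-38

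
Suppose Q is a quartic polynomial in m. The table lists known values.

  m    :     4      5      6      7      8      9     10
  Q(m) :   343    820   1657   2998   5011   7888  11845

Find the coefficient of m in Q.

-5

First differences: 477, 837, 1341, 2013, 2877, 3957. Second differences: 360, 504, 672, 864, 1080. Third differences: 144, 168, 192, 216. Fourth differences: 24, 24, 24.
Level-4 differences are constant, so Q has degree 4.
Fitting a degree-4 polynomial gives Q(m) = m^4 + 2m³ - m² - 5m - 5.
The coefficient of m is -5.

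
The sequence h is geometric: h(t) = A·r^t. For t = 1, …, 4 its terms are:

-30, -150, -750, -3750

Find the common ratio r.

Consecutive ratio: -150/(-30) = 5, and -750/(-150) = 5, so r = 5.
Then A·5^1 = -30 gives A = -6, and h(t) = -6·5^t.

5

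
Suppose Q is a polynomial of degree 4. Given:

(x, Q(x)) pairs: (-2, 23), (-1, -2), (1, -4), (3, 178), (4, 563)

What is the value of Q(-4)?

451

Write Q(x) = ax^4 + bx³ + cx² + dx + e; the 5 given values yield a linear system in the 5 coefficients.
Solving, Q(x) = 2x^4 + x³ - 2x - 5.
Then Q(-4) = 451.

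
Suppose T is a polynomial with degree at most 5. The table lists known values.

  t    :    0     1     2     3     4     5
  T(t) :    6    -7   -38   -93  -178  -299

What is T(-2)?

First differences: -13, -31, -55, -85, -121. Second differences: -18, -24, -30, -36. Third differences: -6, -6, -6.
Level-3 differences are constant, so T has degree 3.
Fitting a degree-3 polynomial gives T(t) = -t³ - 6t² - 6t + 6.
Then T(-2) = 2.

2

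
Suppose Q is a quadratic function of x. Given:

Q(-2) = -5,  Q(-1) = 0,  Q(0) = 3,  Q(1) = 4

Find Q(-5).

First differences: 5, 3, 1. Second differences: -2, -2.
Level-2 differences are constant, so Q has degree 2.
Fitting a degree-2 polynomial gives Q(x) = -x² + 2x + 3.
Then Q(-5) = -32.

-32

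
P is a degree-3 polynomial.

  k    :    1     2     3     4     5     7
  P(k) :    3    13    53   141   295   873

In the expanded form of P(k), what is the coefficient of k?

-2

Write P(k) = ak³ + bk² + ck + d; the 6 given values yield a linear system in the 4 coefficients.
Solving, P(k) = 3k³ - 3k² - 2k + 5.
The coefficient of k is -2.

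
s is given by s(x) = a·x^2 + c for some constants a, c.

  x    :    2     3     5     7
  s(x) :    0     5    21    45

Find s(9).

From s(2) = 0 and s(3) = 5: 4a + c = 0 and 9a + c = 5.
Subtracting: 5a = 5, so a = 1; then c = 0 − 1·4 = -4.
So s(x) = 1x² − 4, and s(9) = 77.

77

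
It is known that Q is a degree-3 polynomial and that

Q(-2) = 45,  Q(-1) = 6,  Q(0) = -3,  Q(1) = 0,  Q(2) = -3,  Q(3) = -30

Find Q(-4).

First differences: -39, -9, 3, -3, -27. Second differences: 30, 12, -6, -24. Third differences: -18, -18, -18.
Level-3 differences are constant, so Q has degree 3.
Fitting a degree-3 polynomial gives Q(n) = -3n³ + 6n² - 3.
Then Q(-4) = 285.

285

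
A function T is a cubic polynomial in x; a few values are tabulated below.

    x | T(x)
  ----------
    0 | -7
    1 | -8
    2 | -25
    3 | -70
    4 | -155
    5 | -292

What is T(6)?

First differences: -1, -17, -45, -85, -137. Second differences: -16, -28, -40, -52. Third differences: -12, -12, -12.
Level-3 differences are constant, so T has degree 3.
Fitting a degree-3 polynomial gives T(x) = -2x³ - 2x² + 3x - 7.
Then T(6) = -493.

-493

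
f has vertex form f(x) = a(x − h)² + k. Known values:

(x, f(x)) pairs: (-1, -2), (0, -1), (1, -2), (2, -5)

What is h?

First differences 1, -1, -3; second difference -2 = 2a, so a = -1.
Expanding, the x-coefficient is −2ah = 2h; matching it to the data gives h = 0, and then k = -1.
So f(x) = -1(x + 0)² − 1.
Hence h = 0.

0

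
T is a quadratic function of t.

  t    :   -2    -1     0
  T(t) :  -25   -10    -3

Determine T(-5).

-118

Write T(t) = at² + bt + c; the 3 given values yield a linear system in the 3 coefficients.
Solving, T(t) = -4t² + 3t - 3.
Then T(-5) = -118.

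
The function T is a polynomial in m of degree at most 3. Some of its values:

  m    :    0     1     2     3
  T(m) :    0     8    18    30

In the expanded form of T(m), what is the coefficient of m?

7

First differences: 8, 10, 12. Second differences: 2, 2.
Level-2 differences are constant, so T has degree 2.
Fitting a degree-2 polynomial gives T(m) = m² + 7m.
The coefficient of m is 7.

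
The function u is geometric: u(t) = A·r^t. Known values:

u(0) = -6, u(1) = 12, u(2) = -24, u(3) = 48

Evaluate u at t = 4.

Consecutive ratio: 12/(-6) = -2, and -24/12 = -2, so r = -2.
Then A·(-2)^0 = -6 gives A = -6, and u(t) = -6·(-2)^t.
u(4) = -6·(-2)^4 = -96.

-96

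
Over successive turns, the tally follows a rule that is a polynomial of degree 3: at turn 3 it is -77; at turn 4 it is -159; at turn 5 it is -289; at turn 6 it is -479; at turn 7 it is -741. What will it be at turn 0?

1

Write the value at k as u(k).
First differences: -82, -130, -190, -262. Second differences: -48, -60, -72. Third differences: -12, -12.
Level-3 differences are constant, so u has degree 3.
Fitting a degree-3 polynomial gives u(k) = -2k³ - 8k + 1.
Then u(0) = 1.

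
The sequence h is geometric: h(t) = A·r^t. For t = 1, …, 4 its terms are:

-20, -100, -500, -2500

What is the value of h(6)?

Consecutive ratio: -100/(-20) = 5, and -500/(-100) = 5, so r = 5.
Then A·5^1 = -20 gives A = -4, and h(t) = -4·5^t.
h(6) = -4·5^6 = -62500.

-62500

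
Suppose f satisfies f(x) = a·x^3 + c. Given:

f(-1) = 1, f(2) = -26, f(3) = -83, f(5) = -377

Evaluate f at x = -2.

22

From f(-1) = 1 and f(2) = -26: -1a + c = 1 and 8a + c = -26.
Subtracting: 9a = -27, so a = -3; then c = 1 − (-3)·(-1) = -2.
So f(x) = -3x³ − 2, and f(-2) = 22.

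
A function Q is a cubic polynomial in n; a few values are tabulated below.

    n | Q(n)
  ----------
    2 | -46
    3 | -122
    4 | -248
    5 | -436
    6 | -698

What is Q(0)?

First differences: -76, -126, -188, -262. Second differences: -50, -62, -74. Third differences: -12, -12.
Level-3 differences are constant, so Q has degree 3.
Fitting a degree-3 polynomial gives Q(n) = -2n³ - 7n² - 3n + 4.
Then Q(0) = 4.

4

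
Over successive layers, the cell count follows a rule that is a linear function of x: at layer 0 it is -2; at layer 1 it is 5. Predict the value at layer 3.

19

Write the value at x as s(x).
Write s(x) = ax + b; the 2 given values yield a linear system in the 2 coefficients.
Solving, s(x) = 7x - 2.
Then s(3) = 19.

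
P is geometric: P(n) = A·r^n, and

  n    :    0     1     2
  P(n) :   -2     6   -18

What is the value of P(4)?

-162

Consecutive ratio: 6/(-2) = -3, and -18/6 = -3, so r = -3.
Then A·(-3)^0 = -2 gives A = -2, and P(n) = -2·(-3)^n.
P(4) = -2·(-3)^4 = -162.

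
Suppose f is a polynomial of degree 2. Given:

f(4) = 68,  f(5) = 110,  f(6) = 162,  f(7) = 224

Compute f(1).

2

First differences: 42, 52, 62. Second differences: 10, 10.
Level-2 differences are constant, so f has degree 2.
Fitting a degree-2 polynomial gives f(t) = 5t² - 3t.
Then f(1) = 2.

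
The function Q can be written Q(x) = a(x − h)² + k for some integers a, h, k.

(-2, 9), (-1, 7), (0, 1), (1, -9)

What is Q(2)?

-23

First differences -2, -6, -10; second difference -4 = 2a, so a = -2.
Expanding, the x-coefficient is −2ah = 4h; matching it to the data gives h = -2, and then k = 9.
So Q(x) = -2(x + 2)² + 9.
Q(2) = -2·4² + 9 = -23.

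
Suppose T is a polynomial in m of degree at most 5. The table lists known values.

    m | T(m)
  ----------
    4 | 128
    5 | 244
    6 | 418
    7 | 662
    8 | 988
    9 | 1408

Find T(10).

1934

First differences: 116, 174, 244, 326, 420. Second differences: 58, 70, 82, 94. Third differences: 12, 12, 12.
Level-3 differences are constant, so T has degree 3.
Extending the table by one column gives the next first difference 526, so T(10) = 1408 + 526 = 1934.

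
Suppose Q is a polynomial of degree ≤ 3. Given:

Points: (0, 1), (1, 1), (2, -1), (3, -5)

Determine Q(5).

-19

First differences: 0, -2, -4. Second differences: -2, -2.
Level-2 differences are constant, so Q has degree 2.
Fitting a degree-2 polynomial gives Q(n) = -n² + n + 1.
Then Q(5) = -19.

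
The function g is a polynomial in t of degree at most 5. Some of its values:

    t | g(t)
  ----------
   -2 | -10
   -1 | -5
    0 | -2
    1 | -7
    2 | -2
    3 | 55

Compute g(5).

613

First differences: 5, 3, -5, 5, 57. Second differences: -2, -8, 10, 52. Third differences: -6, 18, 42. Fourth differences: 24, 24.
Level-4 differences are constant, so g has degree 4.
Fitting a degree-4 polynomial gives g(t) = t^4 + t³ - 5t² - 2t - 2.
Then g(5) = 613.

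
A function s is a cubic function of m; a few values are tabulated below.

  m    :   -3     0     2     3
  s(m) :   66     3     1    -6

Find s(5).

Write s(m) = am³ + bm² + cm + d; the 4 given values yield a linear system in the 4 coefficients.
Solving, s(m) = -m³ + 3m² - 3m + 3.
Then s(5) = -62.

-62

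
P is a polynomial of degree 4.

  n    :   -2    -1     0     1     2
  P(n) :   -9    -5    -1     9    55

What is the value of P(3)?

Write P(n) = an^4 + bn³ + cn² + dn + e; the 5 given values yield a linear system in the 5 coefficients.
Solving, P(n) = n^4 + 3n³ + 2n² + 4n - 1.
Then P(3) = 191.

191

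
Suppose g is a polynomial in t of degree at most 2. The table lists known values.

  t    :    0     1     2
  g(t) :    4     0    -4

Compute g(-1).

8

First differences: -4, -4.
Level-1 differences are constant, so g has degree 1.
Fitting a degree-1 polynomial gives g(t) = -4t + 4.
Then g(-1) = 8.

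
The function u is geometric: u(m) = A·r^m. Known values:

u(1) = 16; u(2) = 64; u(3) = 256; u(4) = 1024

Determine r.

Consecutive ratio: 64/16 = 4, and 256/64 = 4, so r = 4.
Then A·4^1 = 16 gives A = 4, and u(m) = 4·4^m.

4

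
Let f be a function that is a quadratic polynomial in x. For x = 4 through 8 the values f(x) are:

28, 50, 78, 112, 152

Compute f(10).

First differences: 22, 28, 34, 40. Second differences: 6, 6, 6.
Level-2 differences are constant, so f has degree 2.
Fitting a degree-2 polynomial gives f(x) = 3x² - 5x.
Then f(10) = 250.

250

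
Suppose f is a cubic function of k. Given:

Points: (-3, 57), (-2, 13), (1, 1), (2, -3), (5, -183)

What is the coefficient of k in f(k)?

4

Write f(k) = ak³ + bk² + ck + d; the 5 given values yield a linear system in the 4 coefficients.
Solving, f(k) = -2k³ + 2k² + 4k - 3.
The coefficient of k is 4.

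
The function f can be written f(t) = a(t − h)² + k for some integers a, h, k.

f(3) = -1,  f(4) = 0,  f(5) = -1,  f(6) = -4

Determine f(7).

First differences 1, -1, -3; second difference -2 = 2a, so a = -1.
Expanding, the t-coefficient is −2ah = 2h; matching it to the data gives h = 4, and then k = 0.
So f(t) = -1(t − 4)² + 0.
f(7) = -1·3² + 0 = -9.

-9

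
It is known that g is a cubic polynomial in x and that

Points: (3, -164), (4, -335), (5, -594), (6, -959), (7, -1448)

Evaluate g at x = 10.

-3839

First differences: -171, -259, -365, -489. Second differences: -88, -106, -124. Third differences: -18, -18.
Level-3 differences are constant, so g has degree 3.
Fitting a degree-3 polynomial gives g(x) = -3x³ - 8x² - 4x + 1.
Then g(10) = -3839.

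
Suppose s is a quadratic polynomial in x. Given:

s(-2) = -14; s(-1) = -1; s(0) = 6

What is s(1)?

Write s(x) = ax² + bx + c; the 3 given values yield a linear system in the 3 coefficients.
Solving, s(x) = -3x² + 4x + 6.
Then s(1) = 7.

7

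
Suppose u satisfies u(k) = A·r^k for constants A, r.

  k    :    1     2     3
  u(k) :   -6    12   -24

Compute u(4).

48

Consecutive ratio: 12/(-6) = -2, and -24/12 = -2, so r = -2.
Then A·(-2)^1 = -6 gives A = 3, and u(k) = 3·(-2)^k.
u(4) = 3·(-2)^4 = 48.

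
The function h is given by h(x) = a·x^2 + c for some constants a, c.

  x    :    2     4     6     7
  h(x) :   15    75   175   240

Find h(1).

0

From h(2) = 15 and h(4) = 75: 4a + c = 15 and 16a + c = 75.
Subtracting: 12a = 60, so a = 5; then c = 15 − 5·4 = -5.
So h(x) = 5x² − 5, and h(1) = 0.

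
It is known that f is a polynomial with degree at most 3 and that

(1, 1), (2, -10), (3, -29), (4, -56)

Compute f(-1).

Write f(k) = ak³ + bk² + ck + d; the 4 given values yield a linear system in the 4 coefficients.
Solving, the leading coefficient vanishes, and f(k) = -4k² + k + 4.
Then f(-1) = -1.

-1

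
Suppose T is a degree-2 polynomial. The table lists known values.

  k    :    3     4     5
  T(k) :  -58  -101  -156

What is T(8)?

Write T(k) = ak² + bk + c; the 3 given values yield a linear system in the 3 coefficients.
Solving, T(k) = -6k² - k - 1.
Then T(8) = -393.

-393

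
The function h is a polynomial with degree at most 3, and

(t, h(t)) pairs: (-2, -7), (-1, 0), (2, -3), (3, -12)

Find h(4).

-25

Write h(t) = at³ + bt² + ct + d; the 4 given values yield a linear system in the 4 coefficients.
Solving, the leading coefficient vanishes, and h(t) = -2t² + t + 3.
Then h(4) = -25.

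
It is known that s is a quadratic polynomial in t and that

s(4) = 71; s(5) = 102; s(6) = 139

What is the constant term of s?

Write s(t) = at² + bt + c; the 3 given values yield a linear system in the 3 coefficients.
Solving, s(t) = 3t² + 4t + 7.
The constant term is s(0) = 7.

7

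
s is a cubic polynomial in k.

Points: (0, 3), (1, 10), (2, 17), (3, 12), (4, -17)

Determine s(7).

-368

First differences: 7, 7, -5, -29. Second differences: 0, -12, -24. Third differences: -12, -12.
Level-3 differences are constant, so s has degree 3.
Fitting a degree-3 polynomial gives s(k) = -2k³ + 6k² + 3k + 3.
Then s(7) = -368.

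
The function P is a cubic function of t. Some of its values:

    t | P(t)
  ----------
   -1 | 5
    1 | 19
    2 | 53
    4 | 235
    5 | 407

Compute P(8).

Write P(t) = at³ + bt² + ct + d; the 5 given values yield a linear system in the 4 coefficients.
Solving, P(t) = 2t³ + 5t² + 5t + 7.
Then P(8) = 1391.

1391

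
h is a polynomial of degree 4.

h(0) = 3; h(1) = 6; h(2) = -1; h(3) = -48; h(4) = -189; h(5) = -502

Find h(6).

First differences: 3, -7, -47, -141, -313. Second differences: -10, -40, -94, -172. Third differences: -30, -54, -78. Fourth differences: -24, -24.
Level-4 differences are constant, so h has degree 4.
Fitting a degree-4 polynomial gives h(x) = -x^4 + x³ - x² + 4x + 3.
Then h(6) = -1089.

-1089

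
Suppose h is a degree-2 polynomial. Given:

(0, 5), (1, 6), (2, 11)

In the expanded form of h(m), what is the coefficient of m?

Write h(m) = am² + bm + c; the 3 given values yield a linear system in the 3 coefficients.
Solving, h(m) = 2m² - m + 5.
The coefficient of m is -1.

-1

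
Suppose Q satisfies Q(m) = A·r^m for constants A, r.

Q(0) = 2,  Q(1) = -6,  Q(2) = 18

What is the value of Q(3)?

Consecutive ratio: -6/2 = -3, and 18/(-6) = -3, so r = -3.
Then A·(-3)^0 = 2 gives A = 2, and Q(m) = 2·(-3)^m.
Q(3) = 2·(-3)^3 = -54.

-54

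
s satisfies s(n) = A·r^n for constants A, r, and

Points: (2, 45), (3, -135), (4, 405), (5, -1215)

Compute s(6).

3645

Consecutive ratio: -135/45 = -3, and 405/(-135) = -3, so r = -3.
Then A·(-3)^2 = 45 gives A = 5, and s(n) = 5·(-3)^n.
s(6) = 5·(-3)^6 = 3645.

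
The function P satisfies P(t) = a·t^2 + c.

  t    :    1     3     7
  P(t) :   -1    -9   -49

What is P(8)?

-64

From P(1) = -1 and P(3) = -9: 1a + c = -1 and 9a + c = -9.
Subtracting: 8a = -8, so a = -1; then c = -1 − (-1)·1 = 0.
So P(t) = -1t² + 0, and P(8) = -64.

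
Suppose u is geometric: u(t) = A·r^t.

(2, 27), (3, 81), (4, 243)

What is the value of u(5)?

729

Consecutive ratio: 81/27 = 3, and 243/81 = 3, so r = 3.
Then A·3^2 = 27 gives A = 3, and u(t) = 3·3^t.
u(5) = 3·3^5 = 729.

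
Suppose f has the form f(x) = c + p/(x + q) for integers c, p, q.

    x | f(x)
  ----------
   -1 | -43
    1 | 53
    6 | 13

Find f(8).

(f(x) − c)(x + q) = p for each data point; the three points give a linear system in c and q, then p follows.
Solving: c = 5, q = 0, p = 48, so f(x) = 5 + 48/(x + 0).
Then f(8) = 5 + 48/8 = 11.

11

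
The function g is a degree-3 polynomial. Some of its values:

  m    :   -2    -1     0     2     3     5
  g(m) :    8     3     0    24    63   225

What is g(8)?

Write g(m) = am³ + bm² + cm + d; the 6 given values yield a linear system in the 4 coefficients.
Solving, g(m) = m³ + 4m².
Then g(8) = 768.

768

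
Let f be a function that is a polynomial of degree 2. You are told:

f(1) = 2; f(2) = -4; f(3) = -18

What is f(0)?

0

Write f(n) = an² + bn + c; the 3 given values yield a linear system in the 3 coefficients.
Solving, f(n) = -4n² + 6n.
The constant term is f(0) = 0.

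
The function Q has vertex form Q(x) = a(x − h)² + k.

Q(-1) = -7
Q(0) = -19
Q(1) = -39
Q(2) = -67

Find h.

First differences -12, -20, -28; second difference -8 = 2a, so a = -4.
Expanding, the x-coefficient is −2ah = 8h; matching it to the data gives h = -2, and then k = -3.
So Q(x) = -4(x + 2)² − 3.
Hence h = -2.

-2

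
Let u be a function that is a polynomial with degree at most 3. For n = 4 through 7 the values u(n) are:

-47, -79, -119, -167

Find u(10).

-359

First differences: -32, -40, -48. Second differences: -8, -8.
Level-2 differences are constant, so u has degree 2.
Fitting a degree-2 polynomial gives u(n) = -4n² + 4n + 1.
Then u(10) = -359.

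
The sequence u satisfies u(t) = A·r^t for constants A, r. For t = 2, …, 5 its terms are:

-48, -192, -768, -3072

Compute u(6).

Consecutive ratio: -192/(-48) = 4, and -768/(-192) = 4, so r = 4.
Then A·4^2 = -48 gives A = -3, and u(t) = -3·4^t.
u(6) = -3·4^6 = -12288.

-12288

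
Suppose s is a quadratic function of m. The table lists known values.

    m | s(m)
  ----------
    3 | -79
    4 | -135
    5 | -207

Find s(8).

Write s(m) = am² + bm + c; the 3 given values yield a linear system in the 3 coefficients.
Solving, s(m) = -8m² - 7.
Then s(8) = -519.

-519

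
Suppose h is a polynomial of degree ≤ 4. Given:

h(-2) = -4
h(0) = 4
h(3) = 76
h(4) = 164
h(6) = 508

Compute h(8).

1156

Write h(t) = at^4 + bt³ + ct² + dt + e; the 5 given values yield a linear system in the 5 coefficients.
Solving, the leading coefficient vanishes, and h(t) = 2t³ + 2t² + 4.
Then h(8) = 1156.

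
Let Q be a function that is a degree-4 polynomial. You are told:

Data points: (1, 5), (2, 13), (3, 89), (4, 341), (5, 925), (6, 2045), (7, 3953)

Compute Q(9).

11381

Write Q(k) = ak^4 + bk³ + ck² + dk + e; the 7 given values yield a linear system in the 5 coefficients.
Solving, Q(k) = 2k^4 - 2k³ - 4k² + 4k + 5.
Then Q(9) = 11381.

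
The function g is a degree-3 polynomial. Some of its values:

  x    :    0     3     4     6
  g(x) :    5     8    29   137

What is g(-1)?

Write g(x) = ax³ + bx² + cx + d; the 4 given values yield a linear system in the 4 coefficients.
Solving, g(x) = x³ - 2x² - 2x + 5.
Then g(-1) = 4.

4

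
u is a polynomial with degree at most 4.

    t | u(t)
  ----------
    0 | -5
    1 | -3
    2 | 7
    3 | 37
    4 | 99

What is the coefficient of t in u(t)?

Write u(t) = at^4 + bt³ + ct² + dt + e; the 5 given values yield a linear system in the 5 coefficients.
Solving, the leading coefficient vanishes, and u(t) = 2t³ - 2t² + 2t - 5.
The coefficient of t is 2.

2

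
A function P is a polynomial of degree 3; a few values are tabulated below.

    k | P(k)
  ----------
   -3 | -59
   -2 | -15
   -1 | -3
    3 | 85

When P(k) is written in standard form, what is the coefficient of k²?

2

Write P(k) = ak³ + bk² + ck + d; the 4 given values yield a linear system in the 4 coefficients.
Solving, P(k) = 3k³ + 2k² - 3k - 5.
The coefficient of k² is 2.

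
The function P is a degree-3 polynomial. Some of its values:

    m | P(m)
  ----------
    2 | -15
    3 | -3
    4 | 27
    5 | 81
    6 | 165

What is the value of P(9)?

657

First differences: 12, 30, 54, 84. Second differences: 18, 24, 30. Third differences: 6, 6.
Level-3 differences are constant, so P has degree 3.
Fitting a degree-3 polynomial gives P(m) = m³ - 7m - 9.
Then P(9) = 657.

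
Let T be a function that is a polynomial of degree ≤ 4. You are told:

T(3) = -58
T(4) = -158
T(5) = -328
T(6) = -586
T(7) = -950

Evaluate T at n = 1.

Write T(n) = an^4 + bn³ + cn² + dn + e; the 5 given values yield a linear system in the 5 coefficients.
Solving, the leading coefficient vanishes, and T(n) = -3n³ + n² + 4n + 2.
Then T(1) = 4.

4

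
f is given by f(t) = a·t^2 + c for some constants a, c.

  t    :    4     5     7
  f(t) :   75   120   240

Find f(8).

315

From f(4) = 75 and f(5) = 120: 16a + c = 75 and 25a + c = 120.
Subtracting: 9a = 45, so a = 5; then c = 75 − 5·16 = -5.
So f(t) = 5t² − 5, and f(8) = 315.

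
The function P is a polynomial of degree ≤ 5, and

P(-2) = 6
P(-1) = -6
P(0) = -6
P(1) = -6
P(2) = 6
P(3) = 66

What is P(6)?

1254

First differences: -12, 0, 0, 12, 60. Second differences: 12, 0, 12, 48. Third differences: -12, 12, 36. Fourth differences: 24, 24.
Level-4 differences are constant, so P has degree 4.
Fitting a degree-4 polynomial gives P(n) = n^4 - n² - 6.
Then P(6) = 1254.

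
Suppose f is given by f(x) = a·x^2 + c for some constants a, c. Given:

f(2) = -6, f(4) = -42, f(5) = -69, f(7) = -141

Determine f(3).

-21

From f(2) = -6 and f(4) = -42: 4a + c = -6 and 16a + c = -42.
Subtracting: 12a = -36, so a = -3; then c = -6 − (-3)·4 = 6.
So f(x) = -3x² + 6, and f(3) = -21.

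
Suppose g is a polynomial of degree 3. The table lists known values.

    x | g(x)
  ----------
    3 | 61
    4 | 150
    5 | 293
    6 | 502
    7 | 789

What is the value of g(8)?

First differences: 89, 143, 209, 287. Second differences: 54, 66, 78. Third differences: 12, 12.
Level-3 differences are constant, so g has degree 3.
Fitting a degree-3 polynomial gives g(x) = 2x³ + 3x² - 6x - 2.
Then g(8) = 1166.

1166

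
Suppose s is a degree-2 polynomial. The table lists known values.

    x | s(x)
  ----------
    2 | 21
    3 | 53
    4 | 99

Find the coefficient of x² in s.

7

Write s(x) = ax² + bx + c; the 3 given values yield a linear system in the 3 coefficients.
Solving, s(x) = 7x² - 3x - 1.
The coefficient of x² is 7.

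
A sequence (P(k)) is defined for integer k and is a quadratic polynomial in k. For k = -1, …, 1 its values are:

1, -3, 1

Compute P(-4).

Write P(k) = ak² + bk + c; the 3 given values yield a linear system in the 3 coefficients.
Solving, P(k) = 4k² - 3.
Then P(-4) = 61.

61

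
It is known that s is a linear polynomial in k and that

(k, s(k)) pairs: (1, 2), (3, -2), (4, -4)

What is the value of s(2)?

Write s(k) = ak + b; the 3 given values yield a linear system in the 2 coefficients.
Solving, s(k) = -2k + 4.
Then s(2) = 0.

0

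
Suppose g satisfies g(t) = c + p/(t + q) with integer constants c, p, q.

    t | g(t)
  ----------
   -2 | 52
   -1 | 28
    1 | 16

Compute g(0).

20

(g(t) − c)(t + q) = p for each data point; the three points give a linear system in c and q, then p follows.
Solving: c = 4, q = 3, p = 48, so g(t) = 4 + 48/(t + 3).
Then g(0) = 4 + 48/3 = 20.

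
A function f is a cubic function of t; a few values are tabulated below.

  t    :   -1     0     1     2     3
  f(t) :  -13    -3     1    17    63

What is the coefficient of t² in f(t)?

Write f(t) = at³ + bt² + ct + d; the 5 given values yield a linear system in the 4 coefficients.
Solving, f(t) = 3t³ - 3t² + 4t - 3.
The coefficient of t² is -3.

-3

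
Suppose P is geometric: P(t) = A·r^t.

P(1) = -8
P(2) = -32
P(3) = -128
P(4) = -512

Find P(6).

-8192

Consecutive ratio: -32/(-8) = 4, and -128/(-32) = 4, so r = 4.
Then A·4^1 = -8 gives A = -2, and P(t) = -2·4^t.
P(6) = -2·4^6 = -8192.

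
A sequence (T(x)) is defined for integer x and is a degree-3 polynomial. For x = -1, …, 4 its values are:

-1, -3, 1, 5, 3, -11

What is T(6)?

-99

First differences: -2, 4, 4, -2, -14. Second differences: 6, 0, -6, -12. Third differences: -6, -6, -6.
Level-3 differences are constant, so T has degree 3.
Fitting a degree-3 polynomial gives T(x) = -x³ + 3x² + 2x - 3.
Then T(6) = -99.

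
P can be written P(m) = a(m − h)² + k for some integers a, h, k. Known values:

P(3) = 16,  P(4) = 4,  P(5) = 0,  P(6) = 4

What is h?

5

First differences -12, -4, 4; second difference 8 = 2a, so a = 4.
Expanding, the m-coefficient is −2ah = -8h; matching it to the data gives h = 5, and then k = 0.
So P(m) = 4(m − 5)² + 0.
Hence h = 5.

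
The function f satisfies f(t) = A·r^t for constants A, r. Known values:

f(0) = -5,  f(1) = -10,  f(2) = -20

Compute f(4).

Consecutive ratio: -10/(-5) = 2, and -20/(-10) = 2, so r = 2.
Then A·2^0 = -5 gives A = -5, and f(t) = -5·2^t.
f(4) = -5·2^4 = -80.

-80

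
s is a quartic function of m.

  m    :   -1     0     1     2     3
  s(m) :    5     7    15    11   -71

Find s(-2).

Write s(m) = am^4 + bm³ + cm² + dm + e; the 5 given values yield a linear system in the 5 coefficients.
Solving, s(m) = -2m^4 + m³ + 5m² + 4m + 7.
Then s(-2) = -21.

-21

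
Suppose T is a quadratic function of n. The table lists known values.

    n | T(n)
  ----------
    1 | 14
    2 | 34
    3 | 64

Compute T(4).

Write T(n) = an² + bn + c; the 3 given values yield a linear system in the 3 coefficients.
Solving, T(n) = 5n² + 5n + 4.
Then T(4) = 104.

104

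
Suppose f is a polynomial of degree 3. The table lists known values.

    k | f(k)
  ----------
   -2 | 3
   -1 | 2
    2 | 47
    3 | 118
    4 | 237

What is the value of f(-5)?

Write f(k) = ak³ + bk² + ck + d; the 5 given values yield a linear system in the 4 coefficients.
Solving, f(k) = 2k³ + 6k² + 3k + 1.
Then f(-5) = -114.

-114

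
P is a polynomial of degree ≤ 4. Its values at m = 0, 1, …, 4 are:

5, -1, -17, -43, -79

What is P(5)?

-125

First differences: -6, -16, -26, -36. Second differences: -10, -10, -10.
Level-2 differences are constant, so P has degree 2.
Fitting a degree-2 polynomial gives P(m) = -5m² - m + 5.
Then P(5) = -125.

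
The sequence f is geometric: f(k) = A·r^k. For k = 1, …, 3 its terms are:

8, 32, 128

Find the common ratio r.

Consecutive ratio: 32/8 = 4, and 128/32 = 4, so r = 4.
Then A·4^1 = 8 gives A = 2, and f(k) = 2·4^k.

4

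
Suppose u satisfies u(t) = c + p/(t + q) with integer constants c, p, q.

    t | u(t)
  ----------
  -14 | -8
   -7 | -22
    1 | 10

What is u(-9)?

-14

(u(t) − c)(t + q) = p for each data point; the three points give a linear system in c and q, then p follows.
Solving: c = -2, q = 4, p = 60, so u(t) = -2 + 60/(t + 4).
Then u(-9) = -2 + 60/(-5) = -14.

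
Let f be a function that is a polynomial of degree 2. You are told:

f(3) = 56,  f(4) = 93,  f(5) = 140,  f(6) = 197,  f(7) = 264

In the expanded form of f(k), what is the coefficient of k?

2

First differences: 37, 47, 57, 67. Second differences: 10, 10, 10.
Level-2 differences are constant, so f has degree 2.
Fitting a degree-2 polynomial gives f(k) = 5k² + 2k + 5.
The coefficient of k is 2.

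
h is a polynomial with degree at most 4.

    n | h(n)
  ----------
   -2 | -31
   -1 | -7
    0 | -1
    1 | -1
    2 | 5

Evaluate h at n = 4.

First differences: 24, 6, 0, 6. Second differences: -18, -6, 6. Third differences: 12, 12.
Level-3 differences are constant, so h has degree 3.
Fitting a degree-3 polynomial gives h(n) = 2n³ - 3n² + n - 1.
Then h(4) = 83.

83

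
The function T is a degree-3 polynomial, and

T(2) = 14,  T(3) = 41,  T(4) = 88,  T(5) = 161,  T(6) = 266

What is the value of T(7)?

409

First differences: 27, 47, 73, 105. Second differences: 20, 26, 32. Third differences: 6, 6.
Level-3 differences are constant, so T has degree 3.
Fitting a degree-3 polynomial gives T(k) = k³ + k² + 3k - 4.
Then T(7) = 409.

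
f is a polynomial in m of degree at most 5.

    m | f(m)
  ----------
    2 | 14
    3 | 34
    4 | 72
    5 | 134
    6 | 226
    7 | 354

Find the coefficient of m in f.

1

Write f(m) = am^5 + bm^4 + cm³ + dm² + em + p; the 6 given values yield a linear system in the 6 coefficients.
Solving, the top 2 coefficients vanish, and f(m) = m³ + m + 4.
The coefficient of m is 1.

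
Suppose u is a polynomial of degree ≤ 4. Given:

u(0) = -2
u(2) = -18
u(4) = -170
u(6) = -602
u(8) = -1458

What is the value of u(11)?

-3852

Write u(t) = at^4 + bt³ + ct² + dt + e; the 5 given values yield a linear system in the 5 coefficients.
Solving, the leading coefficient vanishes, and u(t) = -3t³ + t² + 2t - 2.
Then u(11) = -3852.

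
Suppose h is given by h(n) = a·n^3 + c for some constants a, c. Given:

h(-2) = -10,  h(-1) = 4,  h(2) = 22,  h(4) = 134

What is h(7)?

From h(-2) = -10 and h(-1) = 4: -8a + c = -10 and -1a + c = 4.
Subtracting: 7a = 14, so a = 2; then c = -10 − 2·(-8) = 6.
So h(n) = 2n³ + 6, and h(7) = 692.

692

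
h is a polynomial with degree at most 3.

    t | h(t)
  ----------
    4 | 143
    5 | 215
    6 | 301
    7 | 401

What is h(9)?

First differences: 72, 86, 100. Second differences: 14, 14.
Level-2 differences are constant, so h has degree 2.
Fitting a degree-2 polynomial gives h(t) = 7t² + 9t - 5.
Then h(9) = 643.

643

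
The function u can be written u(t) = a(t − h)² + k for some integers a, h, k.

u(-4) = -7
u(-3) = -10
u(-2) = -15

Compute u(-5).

-6

First differences -3, -5; second difference -2 = 2a, so a = -1.
Expanding, the t-coefficient is −2ah = 2h; matching it to the data gives h = -5, and then k = -6.
So u(t) = -1(t + 5)² − 6.
u(-5) = -1·0² − 6 = -6.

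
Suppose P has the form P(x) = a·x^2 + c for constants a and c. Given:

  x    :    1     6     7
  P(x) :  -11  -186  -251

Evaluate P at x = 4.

From P(1) = -11 and P(6) = -186: 1a + c = -11 and 36a + c = -186.
Subtracting: 35a = -175, so a = -5; then c = -11 − (-5)·1 = -6.
So P(x) = -5x² − 6, and P(4) = -86.

-86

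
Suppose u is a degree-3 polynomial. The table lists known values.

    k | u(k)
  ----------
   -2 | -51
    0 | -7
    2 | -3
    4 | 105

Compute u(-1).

Write u(k) = ak³ + bk² + ck + d; the 4 given values yield a linear system in the 4 coefficients.
Solving, u(k) = 3k³ - 5k² - 7.
Then u(-1) = -15.

-15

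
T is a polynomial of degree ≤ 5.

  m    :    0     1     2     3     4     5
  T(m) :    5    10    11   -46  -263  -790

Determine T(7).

First differences: 5, 1, -57, -217, -527. Second differences: -4, -58, -160, -310. Third differences: -54, -102, -150. Fourth differences: -48, -48.
Level-4 differences are constant, so T has degree 4.
Fitting a degree-4 polynomial gives T(m) = -2m^4 + 3m³ + 3m² + m + 5.
Then T(7) = -3614.

-3614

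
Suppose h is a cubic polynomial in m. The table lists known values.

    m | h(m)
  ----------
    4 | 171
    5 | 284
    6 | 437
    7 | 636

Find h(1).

Write h(m) = am³ + bm² + cm + d; the 4 given values yield a linear system in the 4 coefficients.
Solving, h(m) = m³ + 5m² + 7m - 1.
Then h(1) = 12.

12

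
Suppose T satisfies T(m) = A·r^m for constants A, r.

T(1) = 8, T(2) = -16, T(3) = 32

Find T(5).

Consecutive ratio: -16/8 = -2, and 32/(-16) = -2, so r = -2.
Then A·(-2)^1 = 8 gives A = -4, and T(m) = -4·(-2)^m.
T(5) = -4·(-2)^5 = 128.

128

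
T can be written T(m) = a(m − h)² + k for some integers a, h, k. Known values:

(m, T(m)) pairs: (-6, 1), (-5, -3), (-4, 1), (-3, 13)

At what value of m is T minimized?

First differences -4, 4, 12; second difference 8 = 2a, so a = 4.
Expanding, the m-coefficient is −2ah = -8h; matching it to the data gives h = -5, and then k = -3.
So T(m) = 4(m + 5)² − 3.
Hence h = -5.

-5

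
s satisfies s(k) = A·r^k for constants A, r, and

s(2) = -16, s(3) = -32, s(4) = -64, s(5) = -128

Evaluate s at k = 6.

Consecutive ratio: -32/(-16) = 2, and -64/(-32) = 2, so r = 2.
Then A·2^2 = -16 gives A = -4, and s(k) = -4·2^k.
s(6) = -4·2^6 = -256.

-256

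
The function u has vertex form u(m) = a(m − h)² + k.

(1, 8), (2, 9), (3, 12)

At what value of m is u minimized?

1

First differences 1, 3; second difference 2 = 2a, so a = 1.
Expanding, the m-coefficient is −2ah = -2h; matching it to the data gives h = 1, and then k = 8.
So u(m) = 1(m − 1)² + 8.
Hence h = 1.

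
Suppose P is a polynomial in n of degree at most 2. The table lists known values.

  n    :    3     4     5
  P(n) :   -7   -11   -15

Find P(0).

Write P(n) = an² + bn + c; the 3 given values yield a linear system in the 3 coefficients.
Solving, the leading coefficient vanishes, and P(n) = -4n + 5.
Then P(0) = 5.

5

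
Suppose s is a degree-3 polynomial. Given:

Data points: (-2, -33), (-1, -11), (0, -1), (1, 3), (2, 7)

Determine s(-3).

-73

First differences: 22, 10, 4, 4. Second differences: -12, -6, 0. Third differences: 6, 6.
Level-3 differences are constant, so s has degree 3.
Fitting a degree-3 polynomial gives s(x) = x³ - 3x² + 6x - 1.
Then s(-3) = -73.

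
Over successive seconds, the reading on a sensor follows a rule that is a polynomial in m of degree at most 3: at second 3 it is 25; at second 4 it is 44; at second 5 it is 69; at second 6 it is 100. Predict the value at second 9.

Write the value at m as Q(m).
First differences: 19, 25, 31. Second differences: 6, 6.
Level-2 differences are constant, so Q has degree 2.
Fitting a degree-2 polynomial gives Q(m) = 3m² - 2m + 4.
Then Q(9) = 229.

229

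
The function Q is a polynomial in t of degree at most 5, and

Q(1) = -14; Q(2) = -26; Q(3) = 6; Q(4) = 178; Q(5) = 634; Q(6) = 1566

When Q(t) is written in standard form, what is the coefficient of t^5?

First differences: -12, 32, 172, 456, 932. Second differences: 44, 140, 284, 476. Third differences: 96, 144, 192. Fourth differences: 48, 48.
Level-4 differences are constant, so Q has degree 4.
Fitting a degree-4 polynomial gives Q(t) = 2t^4 - 4t³ - 4t² - 2t - 6.
The coefficient of t^5 is 0.

0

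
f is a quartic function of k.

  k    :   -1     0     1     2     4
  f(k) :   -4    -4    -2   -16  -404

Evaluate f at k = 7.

-4316

Write f(k) = ak^4 + bk³ + ck² + dk + e; the 5 given values yield a linear system in the 5 coefficients.
Solving, f(k) = -2k^4 + k³ + 3k² - 4.
Then f(7) = -4316.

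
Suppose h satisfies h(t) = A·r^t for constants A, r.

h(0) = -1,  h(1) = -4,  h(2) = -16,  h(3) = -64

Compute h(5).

Consecutive ratio: -4/(-1) = 4, and -16/(-4) = 4, so r = 4.
Then A·4^0 = -1 gives A = -1, and h(t) = -1·4^t.
h(5) = -1·4^5 = -1024.

-1024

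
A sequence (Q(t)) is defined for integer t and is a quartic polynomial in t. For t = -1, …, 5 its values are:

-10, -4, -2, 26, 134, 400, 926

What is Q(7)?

Write Q(t) = at^4 + bt³ + ct² + dt + e; the 7 given values yield a linear system in the 5 coefficients.
Solving, Q(t) = t^4 + 3t³ - 3t² + t - 4.
Then Q(7) = 3286.

3286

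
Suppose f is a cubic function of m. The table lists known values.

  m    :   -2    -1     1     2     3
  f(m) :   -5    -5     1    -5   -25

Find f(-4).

31

Write f(m) = am³ + bm² + cm + d; the 5 given values yield a linear system in the 4 coefficients.
Solving, f(m) = -m³ - m² + 4m - 1.
Then f(-4) = 31.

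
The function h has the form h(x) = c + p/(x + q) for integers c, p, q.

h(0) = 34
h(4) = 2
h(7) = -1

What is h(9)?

-2

(h(x) − c)(x + q) = p for each data point; the three points give a linear system in c and q, then p follows.
Solving: c = -6, q = 1, p = 40, so h(x) = -6 + 40/(x + 1).
Then h(9) = -6 + 40/10 = -2.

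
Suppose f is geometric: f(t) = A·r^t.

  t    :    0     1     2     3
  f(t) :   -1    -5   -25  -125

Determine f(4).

-625

Consecutive ratio: -5/(-1) = 5, and -25/(-5) = 5, so r = 5.
Then A·5^0 = -1 gives A = -1, and f(t) = -1·5^t.
f(4) = -1·5^4 = -625.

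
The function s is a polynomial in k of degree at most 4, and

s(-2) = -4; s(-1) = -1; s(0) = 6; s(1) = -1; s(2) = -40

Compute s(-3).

Write s(k) = ak^4 + bk³ + ck² + dk + e; the 5 given values yield a linear system in the 5 coefficients.
Solving, the leading coefficient vanishes, and s(k) = -3k³ - 7k² + 3k + 6.
Then s(-3) = 15.

15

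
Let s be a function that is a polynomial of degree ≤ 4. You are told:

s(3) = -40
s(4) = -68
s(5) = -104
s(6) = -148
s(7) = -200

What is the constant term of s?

-4

First differences: -28, -36, -44, -52. Second differences: -8, -8, -8.
Level-2 differences are constant, so s has degree 2.
Fitting a degree-2 polynomial gives s(m) = -4m² - 4.
The constant term is s(0) = -4.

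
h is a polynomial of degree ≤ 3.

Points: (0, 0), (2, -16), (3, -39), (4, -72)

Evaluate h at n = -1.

Write h(n) = an³ + bn² + cn + d; the 4 given values yield a linear system in the 4 coefficients.
Solving, the leading coefficient vanishes, and h(n) = -5n² + 2n.
Then h(-1) = -7.

-7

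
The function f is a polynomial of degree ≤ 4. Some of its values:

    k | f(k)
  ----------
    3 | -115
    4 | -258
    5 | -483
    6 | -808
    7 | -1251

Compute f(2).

First differences: -143, -225, -325, -443. Second differences: -82, -100, -118. Third differences: -18, -18.
Level-3 differences are constant, so f has degree 3.
Fitting a degree-3 polynomial gives f(k) = -3k³ - 5k² + 3k + 2.
Then f(2) = -36.

-36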